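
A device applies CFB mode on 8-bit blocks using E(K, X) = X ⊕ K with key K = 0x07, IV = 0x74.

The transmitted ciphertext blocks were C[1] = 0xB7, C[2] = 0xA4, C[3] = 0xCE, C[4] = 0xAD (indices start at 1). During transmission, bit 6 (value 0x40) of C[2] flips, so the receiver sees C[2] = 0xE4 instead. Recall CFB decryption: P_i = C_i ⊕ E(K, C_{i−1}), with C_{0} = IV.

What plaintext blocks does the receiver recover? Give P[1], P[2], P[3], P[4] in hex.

P[1] = 0xC4, P[2] = 0x54, P[3] = 0x2D, P[4] = 0x64

Only C[2] changed, to 0xE4. In CFB, a change in C_i flips the same bit in P_i and garbles P_{i+1}. Decrypting the received ciphertext:
P[1]: E(K, 0x74) = 0x73; 0xB7 ⊕ 0x73 = 0xC4.
P[2]: E(K, 0xB7) = 0xB0; 0xE4 ⊕ 0xB0 = 0x54.
P[3]: E(K, 0xE4) = 0xE3; 0xCE ⊕ 0xE3 = 0x2D.
P[4]: E(K, 0xCE) = 0xC9; 0xAD ⊕ 0xC9 = 0x64.
Blocks that differ from the original plaintext: P[2], P[3].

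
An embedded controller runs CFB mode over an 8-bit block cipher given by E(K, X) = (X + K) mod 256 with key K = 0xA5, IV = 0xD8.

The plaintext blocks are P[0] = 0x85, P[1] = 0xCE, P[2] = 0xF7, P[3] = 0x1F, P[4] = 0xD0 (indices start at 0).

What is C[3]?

CFB encryption: C_i = P_i ⊕ E(K, C_{i−1}), with C_{−1} = IV.
C[0]: E(K, 0xD8) = 0x7D; 0x85 ⊕ 0x7D = 0xF8.
C[1]: E(K, 0xF8) = 0x9D; 0xCE ⊕ 0x9D = 0x53.
C[2]: E(K, 0x53) = 0xF8; 0xF7 ⊕ 0xF8 = 0x0F.
C[3]: E(K, 0x0F) = 0xB4; 0x1F ⊕ 0xB4 = 0xAB.

C[3] = 0xAB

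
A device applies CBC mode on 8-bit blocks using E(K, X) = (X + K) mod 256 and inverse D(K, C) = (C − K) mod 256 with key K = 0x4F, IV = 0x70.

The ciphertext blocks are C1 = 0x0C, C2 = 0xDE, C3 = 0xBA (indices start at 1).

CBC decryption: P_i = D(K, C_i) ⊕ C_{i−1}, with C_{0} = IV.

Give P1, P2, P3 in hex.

P1 = 0xCD, P2 = 0x83, P3 = 0xB5

P1: D(K, 0x0C) = 0xBD; 0xBD ⊕ 0x70 = 0xCD.
P2: D(K, 0xDE) = 0x8F; 0x8F ⊕ 0x0C = 0x83.
P3: D(K, 0xBA) = 0x6B; 0x6B ⊕ 0xDE = 0xB5.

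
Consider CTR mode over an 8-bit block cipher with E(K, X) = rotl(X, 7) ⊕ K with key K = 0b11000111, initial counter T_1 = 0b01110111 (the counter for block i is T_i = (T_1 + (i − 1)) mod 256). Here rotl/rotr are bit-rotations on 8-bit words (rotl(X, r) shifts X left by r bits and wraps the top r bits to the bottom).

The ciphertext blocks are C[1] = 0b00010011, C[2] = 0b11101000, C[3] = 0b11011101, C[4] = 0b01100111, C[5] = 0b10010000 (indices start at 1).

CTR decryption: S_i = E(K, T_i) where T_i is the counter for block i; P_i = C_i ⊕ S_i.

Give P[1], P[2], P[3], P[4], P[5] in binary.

P[1]: T = 0b01110111, S = E(K, T) = 0b01111100; 0b00010011 ⊕ 0b01111100 = 0b01101111.
P[2]: T = 0b01111000, S = E(K, T) = 0b11111011; 0b11101000 ⊕ 0b11111011 = 0b00010011.
P[3]: T = 0b01111001, S = E(K, T) = 0b01111011; 0b11011101 ⊕ 0b01111011 = 0b10100110.
P[4]: T = 0b01111010, S = E(K, T) = 0b11111010; 0b01100111 ⊕ 0b11111010 = 0b10011101.
P[5]: T = 0b01111011, S = E(K, T) = 0b01111010; 0b10010000 ⊕ 0b01111010 = 0b11101010.

P[1] = 0b01101111, P[2] = 0b00010011, P[3] = 0b10100110, P[4] = 0b10011101, P[5] = 0b11101010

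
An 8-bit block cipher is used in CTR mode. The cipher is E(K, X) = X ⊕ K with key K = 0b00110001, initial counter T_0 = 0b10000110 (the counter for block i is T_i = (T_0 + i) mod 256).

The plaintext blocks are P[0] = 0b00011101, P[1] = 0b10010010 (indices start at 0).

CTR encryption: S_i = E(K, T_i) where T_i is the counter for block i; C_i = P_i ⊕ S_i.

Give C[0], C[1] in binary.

C[0]: T = 0b10000110, S = E(K, T) = 0b10110111; 0b00011101 ⊕ 0b10110111 = 0b10101010.
C[1]: T = 0b10000111, S = E(K, T) = 0b10110110; 0b10010010 ⊕ 0b10110110 = 0b00100100.

C[0] = 0b10101010, C[1] = 0b00100100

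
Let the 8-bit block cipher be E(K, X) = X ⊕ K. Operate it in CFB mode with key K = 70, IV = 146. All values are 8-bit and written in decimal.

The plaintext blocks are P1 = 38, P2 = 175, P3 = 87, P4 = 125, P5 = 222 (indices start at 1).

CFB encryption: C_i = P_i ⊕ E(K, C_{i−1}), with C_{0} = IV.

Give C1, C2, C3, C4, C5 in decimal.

C1: E(K, 146) = 212; 38 ⊕ 212 = 242.
C2: E(K, 242) = 180; 175 ⊕ 180 = 27.
C3: E(K, 27) = 93; 87 ⊕ 93 = 10.
C4: E(K, 10) = 76; 125 ⊕ 76 = 49.
C5: E(K, 49) = 119; 222 ⊕ 119 = 169.

C1 = 242, C2 = 27, C3 = 10, C4 = 49, C5 = 169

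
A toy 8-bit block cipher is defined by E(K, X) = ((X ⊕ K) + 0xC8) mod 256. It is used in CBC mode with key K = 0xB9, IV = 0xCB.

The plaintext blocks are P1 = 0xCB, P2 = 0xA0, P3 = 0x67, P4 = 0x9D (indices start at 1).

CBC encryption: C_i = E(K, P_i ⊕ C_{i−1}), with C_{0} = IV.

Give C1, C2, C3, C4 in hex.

C1 = 0x81, C2 = 0x60, C3 = 0x86, C4 = 0x6A

C1: P1 ⊕ 0xCB = 0x00; E(K, 0x00) = 0x81.
C2: P2 ⊕ 0x81 = 0x21; E(K, 0x21) = 0x60.
C3: P3 ⊕ 0x60 = 0x07; E(K, 0x07) = 0x86.
C4: P4 ⊕ 0x86 = 0x1B; E(K, 0x1B) = 0x6A.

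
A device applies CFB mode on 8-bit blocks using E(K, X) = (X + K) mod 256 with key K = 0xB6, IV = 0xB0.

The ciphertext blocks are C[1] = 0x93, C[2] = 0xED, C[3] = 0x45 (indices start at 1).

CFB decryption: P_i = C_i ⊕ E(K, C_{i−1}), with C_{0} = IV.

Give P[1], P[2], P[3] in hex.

P[1] = 0xF5, P[2] = 0xA4, P[3] = 0xE6

P[1]: E(K, 0xB0) = 0x66; 0x93 ⊕ 0x66 = 0xF5.
P[2]: E(K, 0x93) = 0x49; 0xED ⊕ 0x49 = 0xA4.
P[3]: E(K, 0xED) = 0xA3; 0x45 ⊕ 0xA3 = 0xE6.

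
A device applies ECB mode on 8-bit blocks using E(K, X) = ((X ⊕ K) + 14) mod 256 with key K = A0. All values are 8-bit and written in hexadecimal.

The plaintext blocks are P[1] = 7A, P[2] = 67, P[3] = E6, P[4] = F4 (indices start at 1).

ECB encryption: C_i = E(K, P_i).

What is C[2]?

C[2]: E(K, 67) = DB.

C[2] = DB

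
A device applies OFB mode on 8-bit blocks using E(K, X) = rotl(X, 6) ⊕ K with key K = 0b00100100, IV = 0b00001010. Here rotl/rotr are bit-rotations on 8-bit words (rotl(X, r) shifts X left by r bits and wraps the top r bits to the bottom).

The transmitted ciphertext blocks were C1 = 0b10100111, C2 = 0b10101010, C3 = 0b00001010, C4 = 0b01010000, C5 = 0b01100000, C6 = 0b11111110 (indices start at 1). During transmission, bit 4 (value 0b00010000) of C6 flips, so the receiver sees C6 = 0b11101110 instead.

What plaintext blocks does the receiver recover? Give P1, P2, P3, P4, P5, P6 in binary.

OFB decryption: S_i = E(K, S_{i−1}) with S_{0} = IV; P_i = C_i ⊕ S_i.
Only C6 changed, to 0b11101110. In OFB, a change in C_i flips the same bit in P_i only; the keystream is unaffected. Decrypting the received ciphertext:
P1: S = E(K, 0b00001010) = 0b10100110; 0b10100111 ⊕ 0b10100110 = 0b00000001.
P2: S = E(K, 0b10100110) = 0b10001101; 0b10101010 ⊕ 0b10001101 = 0b00100111.
P3: S = E(K, 0b10001101) = 0b01000111; 0b00001010 ⊕ 0b01000111 = 0b01001101.
P4: S = E(K, 0b01000111) = 0b11110101; 0b01010000 ⊕ 0b11110101 = 0b10100101.
P5: S = E(K, 0b11110101) = 0b01011001; 0b01100000 ⊕ 0b01011001 = 0b00111001.
P6: S = E(K, 0b01011001) = 0b01110010; 0b11101110 ⊕ 0b01110010 = 0b10011100.
Blocks that differ from the original plaintext: P6.

P1 = 0b00000001, P2 = 0b00100111, P3 = 0b01001101, P4 = 0b10100101, P5 = 0b00111001, P6 = 0b10011100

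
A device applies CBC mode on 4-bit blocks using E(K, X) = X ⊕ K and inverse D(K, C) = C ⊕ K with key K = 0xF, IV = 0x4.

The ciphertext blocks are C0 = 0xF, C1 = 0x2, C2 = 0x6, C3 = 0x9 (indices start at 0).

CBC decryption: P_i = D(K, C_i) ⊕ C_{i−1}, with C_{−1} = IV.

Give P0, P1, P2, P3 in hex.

P0 = 0x4, P1 = 0x2, P2 = 0xB, P3 = 0x0

P0: D(K, 0xF) = 0x0; 0x0 ⊕ 0x4 = 0x4.
P1: D(K, 0x2) = 0xD; 0xD ⊕ 0xF = 0x2.
P2: D(K, 0x6) = 0x9; 0x9 ⊕ 0x2 = 0xB.
P3: D(K, 0x9) = 0x6; 0x6 ⊕ 0x6 = 0x0.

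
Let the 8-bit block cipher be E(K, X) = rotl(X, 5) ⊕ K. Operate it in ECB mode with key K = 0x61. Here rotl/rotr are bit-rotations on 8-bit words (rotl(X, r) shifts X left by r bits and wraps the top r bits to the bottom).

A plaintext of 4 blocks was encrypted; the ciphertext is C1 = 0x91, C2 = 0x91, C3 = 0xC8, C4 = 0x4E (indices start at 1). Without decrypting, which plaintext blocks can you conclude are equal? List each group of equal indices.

ECB encrypts each block independently with the same key, so equal ciphertext blocks imply equal plaintext blocks.
C1 = C2 = 0x91, so P1 = P2.

P1 = P2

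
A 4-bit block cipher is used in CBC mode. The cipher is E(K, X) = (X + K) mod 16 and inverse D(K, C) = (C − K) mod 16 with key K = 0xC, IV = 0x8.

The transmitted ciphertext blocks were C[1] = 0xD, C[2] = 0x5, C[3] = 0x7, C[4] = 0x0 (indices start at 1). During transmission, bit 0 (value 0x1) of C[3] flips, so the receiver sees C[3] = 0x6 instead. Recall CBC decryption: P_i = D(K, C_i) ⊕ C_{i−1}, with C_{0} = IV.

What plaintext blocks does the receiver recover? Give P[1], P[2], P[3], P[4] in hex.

Only C[3] changed, to 0x6. In CBC, a change in C_i garbles P_i and flips the same bit in P_{i+1}. Decrypting the received ciphertext:
P[1]: D(K, 0xD) = 0x1; 0x1 ⊕ 0x8 = 0x9.
P[2]: D(K, 0x5) = 0x9; 0x9 ⊕ 0xD = 0x4.
P[3]: D(K, 0x6) = 0xA; 0xA ⊕ 0x5 = 0xF.
P[4]: D(K, 0x0) = 0x4; 0x4 ⊕ 0x6 = 0x2.
Blocks that differ from the original plaintext: P[3], P[4].

P[1] = 0x9, P[2] = 0x4, P[3] = 0xF, P[4] = 0x2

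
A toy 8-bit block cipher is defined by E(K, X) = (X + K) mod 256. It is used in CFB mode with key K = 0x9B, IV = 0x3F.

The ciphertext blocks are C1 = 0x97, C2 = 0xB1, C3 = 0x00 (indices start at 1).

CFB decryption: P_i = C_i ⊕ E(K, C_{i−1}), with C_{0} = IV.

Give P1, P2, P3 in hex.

P1: E(K, 0x3F) = 0xDA; 0x97 ⊕ 0xDA = 0x4D.
P2: E(K, 0x97) = 0x32; 0xB1 ⊕ 0x32 = 0x83.
P3: E(K, 0xB1) = 0x4C; 0x00 ⊕ 0x4C = 0x4C.

P1 = 0x4D, P2 = 0x83, P3 = 0x4C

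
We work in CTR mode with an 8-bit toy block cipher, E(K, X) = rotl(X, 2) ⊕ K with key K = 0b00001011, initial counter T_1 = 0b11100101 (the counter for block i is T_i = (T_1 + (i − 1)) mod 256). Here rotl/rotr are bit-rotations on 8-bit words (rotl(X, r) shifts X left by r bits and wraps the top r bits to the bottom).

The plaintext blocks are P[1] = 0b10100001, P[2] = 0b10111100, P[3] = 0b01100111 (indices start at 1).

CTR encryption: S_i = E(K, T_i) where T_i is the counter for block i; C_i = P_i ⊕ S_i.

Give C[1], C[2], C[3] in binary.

C[1] = 0b00111101, C[2] = 0b00101100, C[3] = 0b11110011

C[1]: T = 0b11100101, S = E(K, T) = 0b10011100; 0b10100001 ⊕ 0b10011100 = 0b00111101.
C[2]: T = 0b11100110, S = E(K, T) = 0b10010000; 0b10111100 ⊕ 0b10010000 = 0b00101100.
C[3]: T = 0b11100111, S = E(K, T) = 0b10010100; 0b01100111 ⊕ 0b10010100 = 0b11110011.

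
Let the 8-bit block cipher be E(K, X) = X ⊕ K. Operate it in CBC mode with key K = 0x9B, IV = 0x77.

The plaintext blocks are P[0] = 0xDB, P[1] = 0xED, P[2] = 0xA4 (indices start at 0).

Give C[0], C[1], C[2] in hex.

C[0] = 0x37, C[1] = 0x41, C[2] = 0x7E

CBC encryption: C_i = E(K, P_i ⊕ C_{i−1}), with C_{−1} = IV.
C[0]: P[0] ⊕ 0x77 = 0xAC; E(K, 0xAC) = 0x37.
C[1]: P[1] ⊕ 0x37 = 0xDA; E(K, 0xDA) = 0x41.
C[2]: P[2] ⊕ 0x41 = 0xE5; E(K, 0xE5) = 0x7E.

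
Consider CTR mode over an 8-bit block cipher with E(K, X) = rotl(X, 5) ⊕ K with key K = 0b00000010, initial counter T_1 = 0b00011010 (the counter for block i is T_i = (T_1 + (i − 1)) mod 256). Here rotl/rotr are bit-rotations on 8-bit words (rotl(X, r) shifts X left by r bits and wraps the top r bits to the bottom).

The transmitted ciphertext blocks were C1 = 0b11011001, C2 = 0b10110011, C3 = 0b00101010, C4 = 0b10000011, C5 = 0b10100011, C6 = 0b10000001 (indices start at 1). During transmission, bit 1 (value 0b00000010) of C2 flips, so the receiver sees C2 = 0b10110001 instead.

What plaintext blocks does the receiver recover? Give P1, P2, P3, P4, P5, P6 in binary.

CTR decryption: S_i = E(K, T_i) where T_i is the counter for block i; P_i = C_i ⊕ S_i.
Only C2 changed, to 0b10110001. In CTR, a change in C_i flips the same bit in P_i only; the keystream is unaffected. Decrypting the received ciphertext:
P1: T = 0b00011010, S = E(K, T) = 0b01000001; 0b11011001 ⊕ 0b01000001 = 0b10011000.
P2: T = 0b00011011, S = E(K, T) = 0b01100001; 0b10110001 ⊕ 0b01100001 = 0b11010000.
P3: T = 0b00011100, S = E(K, T) = 0b10000001; 0b00101010 ⊕ 0b10000001 = 0b10101011.
P4: T = 0b00011101, S = E(K, T) = 0b10100001; 0b10000011 ⊕ 0b10100001 = 0b00100010.
P5: T = 0b00011110, S = E(K, T) = 0b11000001; 0b10100011 ⊕ 0b11000001 = 0b01100010.
P6: T = 0b00011111, S = E(K, T) = 0b11100001; 0b10000001 ⊕ 0b11100001 = 0b01100000.
Blocks that differ from the original plaintext: P2.

P1 = 0b10011000, P2 = 0b11010000, P3 = 0b10101011, P4 = 0b00100010, P5 = 0b01100010, P6 = 0b01100000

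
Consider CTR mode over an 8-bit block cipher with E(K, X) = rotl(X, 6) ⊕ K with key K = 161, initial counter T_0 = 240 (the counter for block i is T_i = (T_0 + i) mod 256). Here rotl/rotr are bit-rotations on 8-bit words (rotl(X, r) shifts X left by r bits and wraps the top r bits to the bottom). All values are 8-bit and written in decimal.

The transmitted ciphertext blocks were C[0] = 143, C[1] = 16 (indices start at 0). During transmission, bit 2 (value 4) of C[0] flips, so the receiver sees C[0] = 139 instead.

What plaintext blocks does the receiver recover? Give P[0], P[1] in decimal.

CTR decryption: S_i = E(K, T_i) where T_i is the counter for block i; P_i = C_i ⊕ S_i.
Only C[0] changed, to 139. In CTR, a change in C_i flips the same bit in P_i only; the keystream is unaffected. Decrypting the received ciphertext:
P[0]: T = 240, S = E(K, T) = 157; 139 ⊕ 157 = 22.
P[1]: T = 241, S = E(K, T) = 221; 16 ⊕ 221 = 205.
Blocks that differ from the original plaintext: P[0].

P[0] = 22, P[1] = 205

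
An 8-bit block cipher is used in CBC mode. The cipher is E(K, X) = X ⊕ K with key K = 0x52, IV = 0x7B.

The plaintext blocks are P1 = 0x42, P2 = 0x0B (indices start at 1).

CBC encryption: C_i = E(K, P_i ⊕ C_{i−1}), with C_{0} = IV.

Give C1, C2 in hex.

C1: P1 ⊕ 0x7B = 0x39; E(K, 0x39) = 0x6B.
C2: P2 ⊕ 0x6B = 0x60; E(K, 0x60) = 0x32.

C1 = 0x6B, C2 = 0x32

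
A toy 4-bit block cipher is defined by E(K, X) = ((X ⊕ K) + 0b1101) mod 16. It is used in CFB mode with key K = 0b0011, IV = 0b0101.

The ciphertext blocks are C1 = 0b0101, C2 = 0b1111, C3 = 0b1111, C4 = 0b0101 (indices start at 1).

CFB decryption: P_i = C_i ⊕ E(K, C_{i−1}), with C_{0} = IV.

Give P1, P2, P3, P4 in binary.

P1: E(K, 0b0101) = 0b0011; 0b0101 ⊕ 0b0011 = 0b0110.
P2: E(K, 0b0101) = 0b0011; 0b1111 ⊕ 0b0011 = 0b1100.
P3: E(K, 0b1111) = 0b1001; 0b1111 ⊕ 0b1001 = 0b0110.
P4: E(K, 0b1111) = 0b1001; 0b0101 ⊕ 0b1001 = 0b1100.

P1 = 0b0110, P2 = 0b1100, P3 = 0b0110, P4 = 0b1100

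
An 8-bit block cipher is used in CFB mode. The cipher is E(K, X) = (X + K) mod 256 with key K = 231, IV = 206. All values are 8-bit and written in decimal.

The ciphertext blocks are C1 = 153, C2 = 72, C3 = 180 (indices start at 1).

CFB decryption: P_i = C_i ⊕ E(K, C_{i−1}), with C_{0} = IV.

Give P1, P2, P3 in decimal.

P1: E(K, 206) = 181; 153 ⊕ 181 = 44.
P2: E(K, 153) = 128; 72 ⊕ 128 = 200.
P3: E(K, 72) = 47; 180 ⊕ 47 = 155.

P1 = 44, P2 = 200, P3 = 155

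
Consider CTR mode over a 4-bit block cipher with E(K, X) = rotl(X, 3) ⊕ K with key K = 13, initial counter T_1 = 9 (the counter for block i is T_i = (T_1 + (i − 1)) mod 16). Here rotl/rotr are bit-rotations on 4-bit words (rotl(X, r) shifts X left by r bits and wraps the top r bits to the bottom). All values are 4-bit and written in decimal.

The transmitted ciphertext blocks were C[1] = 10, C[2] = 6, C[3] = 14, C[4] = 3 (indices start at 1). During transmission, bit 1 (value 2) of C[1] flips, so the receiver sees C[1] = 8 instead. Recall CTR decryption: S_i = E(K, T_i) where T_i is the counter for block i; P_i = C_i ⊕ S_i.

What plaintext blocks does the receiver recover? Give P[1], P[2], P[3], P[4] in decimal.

Only C[1] changed, to 8. In CTR, a change in C_i flips the same bit in P_i only; the keystream is unaffected. Decrypting the received ciphertext:
P[1]: T = 9, S = E(K, T) = 1; 8 ⊕ 1 = 9.
P[2]: T = 10, S = E(K, T) = 8; 6 ⊕ 8 = 14.
P[3]: T = 11, S = E(K, T) = 0; 14 ⊕ 0 = 14.
P[4]: T = 12, S = E(K, T) = 11; 3 ⊕ 11 = 8.
Blocks that differ from the original plaintext: P[1].

P[1] = 9, P[2] = 14, P[3] = 14, P[4] = 8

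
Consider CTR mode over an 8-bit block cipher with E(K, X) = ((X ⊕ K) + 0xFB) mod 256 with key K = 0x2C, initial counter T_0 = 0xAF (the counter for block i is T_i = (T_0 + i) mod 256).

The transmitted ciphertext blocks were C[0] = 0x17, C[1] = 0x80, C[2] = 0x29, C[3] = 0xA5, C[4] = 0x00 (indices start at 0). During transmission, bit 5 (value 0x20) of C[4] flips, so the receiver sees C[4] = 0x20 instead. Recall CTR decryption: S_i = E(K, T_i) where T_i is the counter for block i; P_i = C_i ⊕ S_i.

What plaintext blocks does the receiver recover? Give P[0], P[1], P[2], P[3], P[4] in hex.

P[0] = 0x69, P[1] = 0x17, P[2] = 0xB1, P[3] = 0x3C, P[4] = 0xBA

Only C[4] changed, to 0x20. In CTR, a change in C_i flips the same bit in P_i only; the keystream is unaffected. Decrypting the received ciphertext:
P[0]: T = 0xAF, S = E(K, T) = 0x7E; 0x17 ⊕ 0x7E = 0x69.
P[1]: T = 0xB0, S = E(K, T) = 0x97; 0x80 ⊕ 0x97 = 0x17.
P[2]: T = 0xB1, S = E(K, T) = 0x98; 0x29 ⊕ 0x98 = 0xB1.
P[3]: T = 0xB2, S = E(K, T) = 0x99; 0xA5 ⊕ 0x99 = 0x3C.
P[4]: T = 0xB3, S = E(K, T) = 0x9A; 0x20 ⊕ 0x9A = 0xBA.
Blocks that differ from the original plaintext: P[4].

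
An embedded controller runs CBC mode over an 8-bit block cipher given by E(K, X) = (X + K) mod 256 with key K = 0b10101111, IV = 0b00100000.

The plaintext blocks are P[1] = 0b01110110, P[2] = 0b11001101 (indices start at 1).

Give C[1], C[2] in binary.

C[1] = 0b00000101, C[2] = 0b01110111

CBC encryption: C_i = E(K, P_i ⊕ C_{i−1}), with C_{0} = IV.
C[1]: P[1] ⊕ 0b00100000 = 0b01010110; E(K, 0b01010110) = 0b00000101.
C[2]: P[2] ⊕ 0b00000101 = 0b11001000; E(K, 0b11001000) = 0b01110111.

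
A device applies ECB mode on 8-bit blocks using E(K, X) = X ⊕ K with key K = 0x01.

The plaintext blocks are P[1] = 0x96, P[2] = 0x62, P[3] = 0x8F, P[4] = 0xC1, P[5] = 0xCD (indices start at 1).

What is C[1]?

C[1] = 0x97

ECB encryption: C_i = E(K, P_i).
C[1]: E(K, 0x96) = 0x97.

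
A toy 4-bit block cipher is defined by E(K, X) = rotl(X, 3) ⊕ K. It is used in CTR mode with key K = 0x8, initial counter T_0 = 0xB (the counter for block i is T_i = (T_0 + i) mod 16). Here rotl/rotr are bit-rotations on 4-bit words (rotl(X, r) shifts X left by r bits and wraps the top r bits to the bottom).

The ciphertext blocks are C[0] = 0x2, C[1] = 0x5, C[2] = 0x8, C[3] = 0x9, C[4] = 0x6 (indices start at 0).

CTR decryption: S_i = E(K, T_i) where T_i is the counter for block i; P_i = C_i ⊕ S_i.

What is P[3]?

P[3] = 0x6

P[3]: T = 0xE, S = E(K, T) = 0xF; 0x9 ⊕ 0xF = 0x6.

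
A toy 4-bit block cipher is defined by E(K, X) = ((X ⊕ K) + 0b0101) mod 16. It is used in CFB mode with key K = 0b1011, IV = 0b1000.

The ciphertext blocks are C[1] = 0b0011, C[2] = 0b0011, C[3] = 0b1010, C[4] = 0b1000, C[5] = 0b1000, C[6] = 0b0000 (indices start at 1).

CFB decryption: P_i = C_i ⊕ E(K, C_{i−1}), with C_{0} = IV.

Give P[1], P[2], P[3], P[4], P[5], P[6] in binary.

P[1] = 0b1011, P[2] = 0b1110, P[3] = 0b0111, P[4] = 0b1110, P[5] = 0b0000, P[6] = 0b1000

P[1]: E(K, 0b1000) = 0b1000; 0b0011 ⊕ 0b1000 = 0b1011.
P[2]: E(K, 0b0011) = 0b1101; 0b0011 ⊕ 0b1101 = 0b1110.
P[3]: E(K, 0b0011) = 0b1101; 0b1010 ⊕ 0b1101 = 0b0111.
P[4]: E(K, 0b1010) = 0b0110; 0b1000 ⊕ 0b0110 = 0b1110.
P[5]: E(K, 0b1000) = 0b1000; 0b1000 ⊕ 0b1000 = 0b0000.
P[6]: E(K, 0b1000) = 0b1000; 0b0000 ⊕ 0b1000 = 0b1000.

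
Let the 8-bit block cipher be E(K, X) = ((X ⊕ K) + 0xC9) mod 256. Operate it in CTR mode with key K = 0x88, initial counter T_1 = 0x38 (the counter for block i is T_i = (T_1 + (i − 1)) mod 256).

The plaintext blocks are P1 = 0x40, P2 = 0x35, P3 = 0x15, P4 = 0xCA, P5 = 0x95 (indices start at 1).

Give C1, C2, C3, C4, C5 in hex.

C1 = 0x39, C2 = 0x4F, C3 = 0x6E, C4 = 0xB6, C5 = 0xE8

CTR encryption: S_i = E(K, T_i) where T_i is the counter for block i; C_i = P_i ⊕ S_i.
C1: T = 0x38, S = E(K, T) = 0x79; 0x40 ⊕ 0x79 = 0x39.
C2: T = 0x39, S = E(K, T) = 0x7A; 0x35 ⊕ 0x7A = 0x4F.
C3: T = 0x3A, S = E(K, T) = 0x7B; 0x15 ⊕ 0x7B = 0x6E.
C4: T = 0x3B, S = E(K, T) = 0x7C; 0xCA ⊕ 0x7C = 0xB6.
C5: T = 0x3C, S = E(K, T) = 0x7D; 0x95 ⊕ 0x7D = 0xE8.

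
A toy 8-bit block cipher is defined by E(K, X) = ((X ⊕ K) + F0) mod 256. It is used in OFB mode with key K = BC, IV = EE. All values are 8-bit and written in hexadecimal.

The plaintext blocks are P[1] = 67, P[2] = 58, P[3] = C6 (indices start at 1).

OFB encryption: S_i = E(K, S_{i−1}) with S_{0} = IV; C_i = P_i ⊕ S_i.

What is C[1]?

C[1]: S = E(K, EE) = 42; 67 ⊕ 42 = 25.

C[1] = 25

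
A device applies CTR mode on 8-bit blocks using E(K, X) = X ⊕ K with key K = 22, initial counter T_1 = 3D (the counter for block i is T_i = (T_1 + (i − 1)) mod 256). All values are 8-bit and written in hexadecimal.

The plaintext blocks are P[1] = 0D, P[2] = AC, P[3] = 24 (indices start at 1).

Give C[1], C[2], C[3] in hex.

C[1] = 12, C[2] = B0, C[3] = 39

CTR encryption: S_i = E(K, T_i) where T_i is the counter for block i; C_i = P_i ⊕ S_i.
C[1]: T = 3D, S = E(K, T) = 1F; 0D ⊕ 1F = 12.
C[2]: T = 3E, S = E(K, T) = 1C; AC ⊕ 1C = B0.
C[3]: T = 3F, S = E(K, T) = 1D; 24 ⊕ 1D = 39.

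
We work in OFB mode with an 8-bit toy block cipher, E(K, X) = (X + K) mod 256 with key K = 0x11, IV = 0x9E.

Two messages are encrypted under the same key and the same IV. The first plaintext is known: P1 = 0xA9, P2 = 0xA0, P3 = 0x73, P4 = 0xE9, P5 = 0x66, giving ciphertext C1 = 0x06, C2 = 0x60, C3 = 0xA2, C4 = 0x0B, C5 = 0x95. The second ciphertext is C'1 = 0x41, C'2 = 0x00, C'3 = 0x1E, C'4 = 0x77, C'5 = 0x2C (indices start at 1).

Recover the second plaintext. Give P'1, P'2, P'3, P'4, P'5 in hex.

In OFB with a reused IV, both messages share the same keystream S_i, so C_i ⊕ C'_i = P_i ⊕ P'_i and thus P'_i = P_i ⊕ C_i ⊕ C'_i.
P'1: 0xA9 ⊕ 0x06 ⊕ 0x41 = 0xEE.
P'2: 0xA0 ⊕ 0x60 ⊕ 0x00 = 0xC0.
P'3: 0x73 ⊕ 0xA2 ⊕ 0x1E = 0xCF.
P'4: 0xE9 ⊕ 0x0B ⊕ 0x77 = 0x95.
P'5: 0x66 ⊕ 0x95 ⊕ 0x2C = 0xDF.

P'1 = 0xEE, P'2 = 0xC0, P'3 = 0xCF, P'4 = 0x95, P'5 = 0xDF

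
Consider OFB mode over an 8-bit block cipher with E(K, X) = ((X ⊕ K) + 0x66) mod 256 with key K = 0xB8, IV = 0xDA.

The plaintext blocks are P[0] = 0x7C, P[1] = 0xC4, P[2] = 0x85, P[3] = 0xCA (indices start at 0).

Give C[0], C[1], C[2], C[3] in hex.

OFB encryption: S_i = E(K, S_{i−1}) with S_{−1} = IV; C_i = P_i ⊕ S_i.
C[0]: S = E(K, 0xDA) = 0xC8; 0x7C ⊕ 0xC8 = 0xB4.
C[1]: S = E(K, 0xC8) = 0xD6; 0xC4 ⊕ 0xD6 = 0x12.
C[2]: S = E(K, 0xD6) = 0xD4; 0x85 ⊕ 0xD4 = 0x51.
C[3]: S = E(K, 0xD4) = 0xD2; 0xCA ⊕ 0xD2 = 0x18.

C[0] = 0xB4, C[1] = 0x12, C[2] = 0x51, C[3] = 0x18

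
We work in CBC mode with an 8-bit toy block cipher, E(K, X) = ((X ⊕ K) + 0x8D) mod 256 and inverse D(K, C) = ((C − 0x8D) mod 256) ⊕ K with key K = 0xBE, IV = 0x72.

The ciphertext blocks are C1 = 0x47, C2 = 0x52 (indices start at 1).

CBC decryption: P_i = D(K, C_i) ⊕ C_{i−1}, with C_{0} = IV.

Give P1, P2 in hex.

P1 = 0x76, P2 = 0x3C

P1: D(K, 0x47) = 0x04; 0x04 ⊕ 0x72 = 0x76.
P2: D(K, 0x52) = 0x7B; 0x7B ⊕ 0x47 = 0x3C.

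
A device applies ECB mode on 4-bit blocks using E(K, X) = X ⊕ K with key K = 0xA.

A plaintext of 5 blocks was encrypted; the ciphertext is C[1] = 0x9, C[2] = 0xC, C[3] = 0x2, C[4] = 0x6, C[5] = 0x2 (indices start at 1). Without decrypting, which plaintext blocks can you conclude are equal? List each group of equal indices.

P[3] = P[5]

ECB encrypts each block independently with the same key, so equal ciphertext blocks imply equal plaintext blocks.
C[3] = C[5] = 0x2, so P[3] = P[5].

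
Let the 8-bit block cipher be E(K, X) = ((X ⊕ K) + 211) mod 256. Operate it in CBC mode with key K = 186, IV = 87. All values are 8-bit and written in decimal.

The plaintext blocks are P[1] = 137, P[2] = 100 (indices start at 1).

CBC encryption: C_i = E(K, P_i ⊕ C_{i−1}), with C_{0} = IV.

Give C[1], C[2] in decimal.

C[1]: P[1] ⊕ 87 = 222; E(K, 222) = 55.
C[2]: P[2] ⊕ 55 = 83; E(K, 83) = 188.

C[1] = 55, C[2] = 188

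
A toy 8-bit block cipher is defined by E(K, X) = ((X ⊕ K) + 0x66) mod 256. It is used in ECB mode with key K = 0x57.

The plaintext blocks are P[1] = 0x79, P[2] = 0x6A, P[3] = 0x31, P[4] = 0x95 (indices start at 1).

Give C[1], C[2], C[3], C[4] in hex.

C[1] = 0x94, C[2] = 0xA3, C[3] = 0xCC, C[4] = 0x28

ECB encryption: C_i = E(K, P_i).
C[1]: E(K, 0x79) = 0x94.
C[2]: E(K, 0x6A) = 0xA3.
C[3]: E(K, 0x31) = 0xCC.
C[4]: E(K, 0x95) = 0x28.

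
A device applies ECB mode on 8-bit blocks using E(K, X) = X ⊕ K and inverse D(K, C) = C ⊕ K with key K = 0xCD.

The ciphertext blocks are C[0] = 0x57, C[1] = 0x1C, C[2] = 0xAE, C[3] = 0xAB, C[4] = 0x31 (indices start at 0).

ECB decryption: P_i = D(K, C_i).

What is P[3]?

P[3] = 0x66

P[3]: D(K, 0xAB) = 0x66.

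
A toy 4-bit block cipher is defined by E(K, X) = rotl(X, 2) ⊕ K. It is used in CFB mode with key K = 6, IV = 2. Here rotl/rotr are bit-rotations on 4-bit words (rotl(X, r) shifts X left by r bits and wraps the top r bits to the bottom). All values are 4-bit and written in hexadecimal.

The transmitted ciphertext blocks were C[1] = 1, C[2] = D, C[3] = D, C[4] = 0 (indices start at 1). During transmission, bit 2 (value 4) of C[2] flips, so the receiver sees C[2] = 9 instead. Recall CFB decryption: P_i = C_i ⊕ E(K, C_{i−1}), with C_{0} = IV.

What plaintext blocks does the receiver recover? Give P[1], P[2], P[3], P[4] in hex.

P[1] = F, P[2] = B, P[3] = D, P[4] = 1

Only C[2] changed, to 9. In CFB, a change in C_i flips the same bit in P_i and garbles P_{i+1}. Decrypting the received ciphertext:
P[1]: E(K, 2) = E; 1 ⊕ E = F.
P[2]: E(K, 1) = 2; 9 ⊕ 2 = B.
P[3]: E(K, 9) = 0; D ⊕ 0 = D.
P[4]: E(K, D) = 1; 0 ⊕ 1 = 1.
Blocks that differ from the original plaintext: P[2], P[3].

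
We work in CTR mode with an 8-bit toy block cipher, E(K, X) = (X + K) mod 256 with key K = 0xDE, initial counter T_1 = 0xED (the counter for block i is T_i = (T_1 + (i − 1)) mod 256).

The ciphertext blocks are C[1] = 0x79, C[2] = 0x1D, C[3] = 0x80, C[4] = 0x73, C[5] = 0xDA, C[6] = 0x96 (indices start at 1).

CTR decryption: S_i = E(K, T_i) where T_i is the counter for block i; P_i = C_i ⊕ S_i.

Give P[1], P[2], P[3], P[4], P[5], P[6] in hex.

P[1] = 0xB2, P[2] = 0xD1, P[3] = 0x4D, P[4] = 0xBD, P[5] = 0x15, P[6] = 0x46

P[1]: T = 0xED, S = E(K, T) = 0xCB; 0x79 ⊕ 0xCB = 0xB2.
P[2]: T = 0xEE, S = E(K, T) = 0xCC; 0x1D ⊕ 0xCC = 0xD1.
P[3]: T = 0xEF, S = E(K, T) = 0xCD; 0x80 ⊕ 0xCD = 0x4D.
P[4]: T = 0xF0, S = E(K, T) = 0xCE; 0x73 ⊕ 0xCE = 0xBD.
P[5]: T = 0xF1, S = E(K, T) = 0xCF; 0xDA ⊕ 0xCF = 0x15.
P[6]: T = 0xF2, S = E(K, T) = 0xD0; 0x96 ⊕ 0xD0 = 0x46.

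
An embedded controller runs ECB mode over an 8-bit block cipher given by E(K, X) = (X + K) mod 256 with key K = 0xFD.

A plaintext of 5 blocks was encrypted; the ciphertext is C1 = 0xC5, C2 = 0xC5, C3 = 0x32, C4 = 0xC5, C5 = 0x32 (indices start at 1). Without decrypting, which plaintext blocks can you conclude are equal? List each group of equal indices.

P1 = P2 = P4; P3 = P5

ECB encrypts each block independently with the same key, so equal ciphertext blocks imply equal plaintext blocks.
C1 = C2 = C4 = 0xC5, so P1 = P2 = P4.
C3 = C5 = 0x32, so P3 = P5.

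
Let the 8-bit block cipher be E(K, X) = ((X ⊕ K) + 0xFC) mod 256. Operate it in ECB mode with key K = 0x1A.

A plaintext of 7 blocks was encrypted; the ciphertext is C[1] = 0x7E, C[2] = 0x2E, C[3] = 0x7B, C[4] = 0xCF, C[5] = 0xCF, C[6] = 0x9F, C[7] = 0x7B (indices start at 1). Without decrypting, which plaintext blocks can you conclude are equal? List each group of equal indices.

P[3] = P[7]; P[4] = P[5]

ECB encrypts each block independently with the same key, so equal ciphertext blocks imply equal plaintext blocks.
C[3] = C[7] = 0x7B, so P[3] = P[7].
C[4] = C[5] = 0xCF, so P[4] = P[5].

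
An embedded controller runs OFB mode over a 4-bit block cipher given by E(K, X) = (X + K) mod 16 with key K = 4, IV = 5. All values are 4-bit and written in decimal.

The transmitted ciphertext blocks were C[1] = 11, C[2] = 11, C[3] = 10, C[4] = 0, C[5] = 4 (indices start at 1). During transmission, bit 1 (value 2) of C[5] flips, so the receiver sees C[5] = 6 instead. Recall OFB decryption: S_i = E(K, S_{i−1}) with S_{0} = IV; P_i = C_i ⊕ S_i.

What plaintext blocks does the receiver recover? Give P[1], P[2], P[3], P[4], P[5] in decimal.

Only C[5] changed, to 6. In OFB, a change in C_i flips the same bit in P_i only; the keystream is unaffected. Decrypting the received ciphertext:
P[1]: S = E(K, 5) = 9; 11 ⊕ 9 = 2.
P[2]: S = E(K, 9) = 13; 11 ⊕ 13 = 6.
P[3]: S = E(K, 13) = 1; 10 ⊕ 1 = 11.
P[4]: S = E(K, 1) = 5; 0 ⊕ 5 = 5.
P[5]: S = E(K, 5) = 9; 6 ⊕ 9 = 15.
Blocks that differ from the original plaintext: P[5].

P[1] = 2, P[2] = 6, P[3] = 11, P[4] = 5, P[5] = 15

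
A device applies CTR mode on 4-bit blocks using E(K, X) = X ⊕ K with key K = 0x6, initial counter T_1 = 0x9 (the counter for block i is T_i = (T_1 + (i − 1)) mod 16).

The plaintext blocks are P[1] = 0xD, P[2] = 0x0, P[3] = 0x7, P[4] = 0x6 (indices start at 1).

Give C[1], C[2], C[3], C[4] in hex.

CTR encryption: S_i = E(K, T_i) where T_i is the counter for block i; C_i = P_i ⊕ S_i.
C[1]: T = 0x9, S = E(K, T) = 0xF; 0xD ⊕ 0xF = 0x2.
C[2]: T = 0xA, S = E(K, T) = 0xC; 0x0 ⊕ 0xC = 0xC.
C[3]: T = 0xB, S = E(K, T) = 0xD; 0x7 ⊕ 0xD = 0xA.
C[4]: T = 0xC, S = E(K, T) = 0xA; 0x6 ⊕ 0xA = 0xC.

C[1] = 0x2, C[2] = 0xC, C[3] = 0xA, C[4] = 0xC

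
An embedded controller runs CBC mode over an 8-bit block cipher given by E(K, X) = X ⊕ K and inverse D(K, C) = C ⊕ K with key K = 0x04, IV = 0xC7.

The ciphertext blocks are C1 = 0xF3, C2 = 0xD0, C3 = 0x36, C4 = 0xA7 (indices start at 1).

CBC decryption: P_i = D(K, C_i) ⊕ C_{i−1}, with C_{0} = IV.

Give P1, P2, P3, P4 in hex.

P1: D(K, 0xF3) = 0xF7; 0xF7 ⊕ 0xC7 = 0x30.
P2: D(K, 0xD0) = 0xD4; 0xD4 ⊕ 0xF3 = 0x27.
P3: D(K, 0x36) = 0x32; 0x32 ⊕ 0xD0 = 0xE2.
P4: D(K, 0xA7) = 0xA3; 0xA3 ⊕ 0x36 = 0x95.

P1 = 0x30, P2 = 0x27, P3 = 0xE2, P4 = 0x95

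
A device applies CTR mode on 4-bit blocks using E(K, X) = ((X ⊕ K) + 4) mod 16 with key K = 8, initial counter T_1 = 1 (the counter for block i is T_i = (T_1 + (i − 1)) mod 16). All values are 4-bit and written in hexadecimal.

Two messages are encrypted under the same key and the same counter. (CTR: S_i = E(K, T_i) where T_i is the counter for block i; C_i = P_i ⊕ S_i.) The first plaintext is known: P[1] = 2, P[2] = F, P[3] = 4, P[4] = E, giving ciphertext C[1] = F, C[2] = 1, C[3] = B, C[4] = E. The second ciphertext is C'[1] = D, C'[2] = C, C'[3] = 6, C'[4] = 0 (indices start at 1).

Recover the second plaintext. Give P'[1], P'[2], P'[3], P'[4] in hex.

P'[1] = 0, P'[2] = 2, P'[3] = 9, P'[4] = 0

In CTR with a reused counter, both messages share the same keystream S_i, so C_i ⊕ C'_i = P_i ⊕ P'_i and thus P'_i = P_i ⊕ C_i ⊕ C'_i.
P'[1]: 2 ⊕ F ⊕ D = 0.
P'[2]: F ⊕ 1 ⊕ C = 2.
P'[3]: 4 ⊕ B ⊕ 6 = 9.
P'[4]: E ⊕ E ⊕ 0 = 0.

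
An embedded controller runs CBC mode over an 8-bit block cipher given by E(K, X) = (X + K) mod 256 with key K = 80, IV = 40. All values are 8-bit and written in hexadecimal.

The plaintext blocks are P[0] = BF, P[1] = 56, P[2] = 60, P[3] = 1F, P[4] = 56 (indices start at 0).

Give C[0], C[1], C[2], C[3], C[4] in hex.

C[0] = 7F, C[1] = A9, C[2] = 49, C[3] = D6, C[4] = 00

CBC encryption: C_i = E(K, P_i ⊕ C_{i−1}), with C_{−1} = IV.
C[0]: P[0] ⊕ 40 = FF; E(K, FF) = 7F.
C[1]: P[1] ⊕ 7F = 29; E(K, 29) = A9.
C[2]: P[2] ⊕ A9 = C9; E(K, C9) = 49.
C[3]: P[3] ⊕ 49 = 56; E(K, 56) = D6.
C[4]: P[4] ⊕ D6 = 80; E(K, 80) = 00.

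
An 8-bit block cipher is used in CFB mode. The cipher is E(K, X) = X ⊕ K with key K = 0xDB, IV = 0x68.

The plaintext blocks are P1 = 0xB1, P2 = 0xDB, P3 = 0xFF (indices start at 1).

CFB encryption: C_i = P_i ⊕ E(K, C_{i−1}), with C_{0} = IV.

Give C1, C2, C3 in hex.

C1 = 0x02, C2 = 0x02, C3 = 0x26

C1: E(K, 0x68) = 0xB3; 0xB1 ⊕ 0xB3 = 0x02.
C2: E(K, 0x02) = 0xD9; 0xDB ⊕ 0xD9 = 0x02.
C3: E(K, 0x02) = 0xD9; 0xFF ⊕ 0xD9 = 0x26.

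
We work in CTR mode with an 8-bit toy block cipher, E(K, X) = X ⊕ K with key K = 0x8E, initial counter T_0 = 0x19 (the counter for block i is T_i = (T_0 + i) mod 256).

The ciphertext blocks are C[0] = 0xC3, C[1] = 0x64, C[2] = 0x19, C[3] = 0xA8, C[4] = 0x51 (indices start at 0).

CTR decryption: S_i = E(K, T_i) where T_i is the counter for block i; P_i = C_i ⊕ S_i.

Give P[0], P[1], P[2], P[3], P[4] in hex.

P[0]: T = 0x19, S = E(K, T) = 0x97; 0xC3 ⊕ 0x97 = 0x54.
P[1]: T = 0x1A, S = E(K, T) = 0x94; 0x64 ⊕ 0x94 = 0xF0.
P[2]: T = 0x1B, S = E(K, T) = 0x95; 0x19 ⊕ 0x95 = 0x8C.
P[3]: T = 0x1C, S = E(K, T) = 0x92; 0xA8 ⊕ 0x92 = 0x3A.
P[4]: T = 0x1D, S = E(K, T) = 0x93; 0x51 ⊕ 0x93 = 0xC2.

P[0] = 0x54, P[1] = 0xF0, P[2] = 0x8C, P[3] = 0x3A, P[4] = 0xC2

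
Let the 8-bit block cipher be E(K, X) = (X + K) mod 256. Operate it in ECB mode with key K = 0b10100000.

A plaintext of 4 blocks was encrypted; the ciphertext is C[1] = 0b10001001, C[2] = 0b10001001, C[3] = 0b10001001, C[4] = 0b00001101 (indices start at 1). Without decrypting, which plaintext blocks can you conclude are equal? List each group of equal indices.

ECB encrypts each block independently with the same key, so equal ciphertext blocks imply equal plaintext blocks.
C[1] = C[2] = C[3] = 0b10001001, so P[1] = P[2] = P[3].

P[1] = P[2] = P[3]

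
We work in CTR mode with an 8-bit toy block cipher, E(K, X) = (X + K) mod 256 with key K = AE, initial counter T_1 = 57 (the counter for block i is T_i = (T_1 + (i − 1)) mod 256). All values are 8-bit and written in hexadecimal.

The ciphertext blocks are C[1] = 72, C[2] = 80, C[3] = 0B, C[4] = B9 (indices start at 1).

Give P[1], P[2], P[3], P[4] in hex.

CTR decryption: S_i = E(K, T_i) where T_i is the counter for block i; P_i = C_i ⊕ S_i.
P[1]: T = 57, S = E(K, T) = 05; 72 ⊕ 05 = 77.
P[2]: T = 58, S = E(K, T) = 06; 80 ⊕ 06 = 86.
P[3]: T = 59, S = E(K, T) = 07; 0B ⊕ 07 = 0C.
P[4]: T = 5A, S = E(K, T) = 08; B9 ⊕ 08 = B1.

P[1] = 77, P[2] = 86, P[3] = 0C, P[4] = B1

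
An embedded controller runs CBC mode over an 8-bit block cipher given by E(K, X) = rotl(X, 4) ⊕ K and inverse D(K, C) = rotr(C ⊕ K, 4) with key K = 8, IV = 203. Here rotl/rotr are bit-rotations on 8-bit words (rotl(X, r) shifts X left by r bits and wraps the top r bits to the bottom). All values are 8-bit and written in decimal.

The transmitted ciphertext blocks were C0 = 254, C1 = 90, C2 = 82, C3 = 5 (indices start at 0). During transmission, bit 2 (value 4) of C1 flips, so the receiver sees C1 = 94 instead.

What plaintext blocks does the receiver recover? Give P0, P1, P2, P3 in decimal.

P0 = 164, P1 = 155, P2 = 251, P3 = 130

CBC decryption: P_i = D(K, C_i) ⊕ C_{i−1}, with C_{−1} = IV.
Only C1 changed, to 94. In CBC, a change in C_i garbles P_i and flips the same bit in P_{i+1}. Decrypting the received ciphertext:
P0: D(K, 254) = 111; 111 ⊕ 203 = 164.
P1: D(K, 94) = 101; 101 ⊕ 254 = 155.
P2: D(K, 82) = 165; 165 ⊕ 94 = 251.
P3: D(K, 5) = 208; 208 ⊕ 82 = 130.
Blocks that differ from the original plaintext: P1, P2.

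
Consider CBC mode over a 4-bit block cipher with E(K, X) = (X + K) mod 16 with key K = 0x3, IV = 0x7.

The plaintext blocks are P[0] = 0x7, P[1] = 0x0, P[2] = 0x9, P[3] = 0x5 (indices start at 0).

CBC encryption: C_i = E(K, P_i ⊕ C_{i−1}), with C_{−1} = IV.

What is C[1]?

C[0]: P[0] ⊕ 0x7 = 0x0; E(K, 0x0) = 0x3.
C[1]: P[1] ⊕ 0x3 = 0x3; E(K, 0x3) = 0x6.

C[1] = 0x6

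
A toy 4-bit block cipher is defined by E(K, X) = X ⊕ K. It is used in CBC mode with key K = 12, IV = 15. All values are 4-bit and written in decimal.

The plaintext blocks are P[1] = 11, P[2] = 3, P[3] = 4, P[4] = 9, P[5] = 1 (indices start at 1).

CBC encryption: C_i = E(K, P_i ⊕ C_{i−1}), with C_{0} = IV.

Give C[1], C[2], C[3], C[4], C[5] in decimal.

C[1]: P[1] ⊕ 15 = 4; E(K, 4) = 8.
C[2]: P[2] ⊕ 8 = 11; E(K, 11) = 7.
C[3]: P[3] ⊕ 7 = 3; E(K, 3) = 15.
C[4]: P[4] ⊕ 15 = 6; E(K, 6) = 10.
C[5]: P[5] ⊕ 10 = 11; E(K, 11) = 7.

C[1] = 8, C[2] = 7, C[3] = 15, C[4] = 10, C[5] = 7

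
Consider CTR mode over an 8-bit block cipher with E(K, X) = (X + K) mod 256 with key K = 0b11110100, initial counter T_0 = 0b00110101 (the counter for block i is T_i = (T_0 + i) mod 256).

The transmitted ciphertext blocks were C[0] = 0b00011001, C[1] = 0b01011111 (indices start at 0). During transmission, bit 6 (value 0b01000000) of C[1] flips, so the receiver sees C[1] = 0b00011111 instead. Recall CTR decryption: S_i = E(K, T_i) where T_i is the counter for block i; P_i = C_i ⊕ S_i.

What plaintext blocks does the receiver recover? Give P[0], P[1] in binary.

P[0] = 0b00110000, P[1] = 0b00110101

Only C[1] changed, to 0b00011111. In CTR, a change in C_i flips the same bit in P_i only; the keystream is unaffected. Decrypting the received ciphertext:
P[0]: T = 0b00110101, S = E(K, T) = 0b00101001; 0b00011001 ⊕ 0b00101001 = 0b00110000.
P[1]: T = 0b00110110, S = E(K, T) = 0b00101010; 0b00011111 ⊕ 0b00101010 = 0b00110101.
Blocks that differ from the original plaintext: P[1].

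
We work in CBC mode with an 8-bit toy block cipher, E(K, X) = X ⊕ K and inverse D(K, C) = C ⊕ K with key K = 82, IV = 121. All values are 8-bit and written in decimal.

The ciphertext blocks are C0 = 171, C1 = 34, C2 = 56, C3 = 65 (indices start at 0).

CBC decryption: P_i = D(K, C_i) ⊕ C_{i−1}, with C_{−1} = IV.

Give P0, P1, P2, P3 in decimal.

P0 = 128, P1 = 219, P2 = 72, P3 = 43

P0: D(K, 171) = 249; 249 ⊕ 121 = 128.
P1: D(K, 34) = 112; 112 ⊕ 171 = 219.
P2: D(K, 56) = 106; 106 ⊕ 34 = 72.
P3: D(K, 65) = 19; 19 ⊕ 56 = 43.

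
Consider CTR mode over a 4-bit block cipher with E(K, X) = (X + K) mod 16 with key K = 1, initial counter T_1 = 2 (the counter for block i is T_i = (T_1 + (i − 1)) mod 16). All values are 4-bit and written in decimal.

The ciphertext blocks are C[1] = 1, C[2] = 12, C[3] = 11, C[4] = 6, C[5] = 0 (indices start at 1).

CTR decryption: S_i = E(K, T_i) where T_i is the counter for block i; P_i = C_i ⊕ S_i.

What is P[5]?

P[5]: T = 6, S = E(K, T) = 7; 0 ⊕ 7 = 7.

P[5] = 7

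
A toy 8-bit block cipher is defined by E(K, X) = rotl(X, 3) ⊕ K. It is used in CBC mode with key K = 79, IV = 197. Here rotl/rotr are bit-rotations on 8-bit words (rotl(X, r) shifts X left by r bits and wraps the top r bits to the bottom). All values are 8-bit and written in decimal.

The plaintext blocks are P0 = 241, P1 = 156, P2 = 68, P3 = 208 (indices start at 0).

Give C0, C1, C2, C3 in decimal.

C0 = 238, C1 = 220, C2 = 139, C3 = 149

CBC encryption: C_i = E(K, P_i ⊕ C_{i−1}), with C_{−1} = IV.
C0: P0 ⊕ 197 = 52; E(K, 52) = 238.
C1: P1 ⊕ 238 = 114; E(K, 114) = 220.
C2: P2 ⊕ 220 = 152; E(K, 152) = 139.
C3: P3 ⊕ 139 = 91; E(K, 91) = 149.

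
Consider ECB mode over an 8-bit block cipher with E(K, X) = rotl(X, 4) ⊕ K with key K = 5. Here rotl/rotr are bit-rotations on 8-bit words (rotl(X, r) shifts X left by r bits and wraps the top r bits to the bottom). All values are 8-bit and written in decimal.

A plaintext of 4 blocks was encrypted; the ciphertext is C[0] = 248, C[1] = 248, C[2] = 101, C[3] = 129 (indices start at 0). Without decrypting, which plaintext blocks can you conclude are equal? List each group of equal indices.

P[0] = P[1]

ECB encrypts each block independently with the same key, so equal ciphertext blocks imply equal plaintext blocks.
C[0] = C[1] = 248, so P[0] = P[1].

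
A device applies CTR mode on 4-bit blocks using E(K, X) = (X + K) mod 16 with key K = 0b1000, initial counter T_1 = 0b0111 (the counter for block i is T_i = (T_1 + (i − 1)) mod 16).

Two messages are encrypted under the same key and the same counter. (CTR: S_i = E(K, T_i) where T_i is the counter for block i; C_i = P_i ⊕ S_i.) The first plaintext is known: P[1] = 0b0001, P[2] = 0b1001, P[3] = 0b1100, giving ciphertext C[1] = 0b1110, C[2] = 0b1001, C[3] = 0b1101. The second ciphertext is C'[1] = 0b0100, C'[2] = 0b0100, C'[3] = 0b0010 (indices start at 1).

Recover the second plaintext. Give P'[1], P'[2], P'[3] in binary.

P'[1] = 0b1011, P'[2] = 0b0100, P'[3] = 0b0011

In CTR with a reused counter, both messages share the same keystream S_i, so C_i ⊕ C'_i = P_i ⊕ P'_i and thus P'_i = P_i ⊕ C_i ⊕ C'_i.
P'[1]: 0b0001 ⊕ 0b1110 ⊕ 0b0100 = 0b1011.
P'[2]: 0b1001 ⊕ 0b1001 ⊕ 0b0100 = 0b0100.
P'[3]: 0b1100 ⊕ 0b1101 ⊕ 0b0010 = 0b0011.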